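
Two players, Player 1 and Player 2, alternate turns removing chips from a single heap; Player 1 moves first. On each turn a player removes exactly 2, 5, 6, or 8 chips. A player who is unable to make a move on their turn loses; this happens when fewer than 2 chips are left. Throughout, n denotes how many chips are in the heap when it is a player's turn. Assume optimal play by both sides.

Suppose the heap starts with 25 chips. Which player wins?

Work bottom-up. With no move the player to move loses. Otherwise the position is W if at least one move leads to an L position for the opponent, and L if every move leads to a W.
n=0: no move → L
n=1: no move → L
n=2: →0(L), so W
n=3: →1(L), so W
n=4: →2(W) only, which is W, so L
n=5: →0(L), so W
n=6: →4(L), so W
n=7: →1(L), so W
n=8: →0(L), so W
n=9: →4(L), so W
n=10: →4(L), so W
n=11: →9(W), 6(W), 5(W), 3(W) — all W, so L
n=12: →4(L), so W
n=13: →11(L), so W
n=14: →12(W), 9(W), 8(W), 6(W) — all W, so L
n=15: →13(W), 10(W), 9(W), 7(W) — all W, so L
n=16: →14(L), so W
n=17: →15(L), so W
n=18: →16(W), 13(W), 12(W), 10(W) — all W, so L
n=19: →14(L), so W
n=20: →18(L), so W
n=21: →15(L), so W
n=22: →14(L), so W
n=23: →18(L), so W
n=24: →18(L), so W
n=25: →23(W), 20(W), 19(W), 17(W) — all W, so L
Every move from 25 reaches a W position, so the mover loses.

Player 2 wins.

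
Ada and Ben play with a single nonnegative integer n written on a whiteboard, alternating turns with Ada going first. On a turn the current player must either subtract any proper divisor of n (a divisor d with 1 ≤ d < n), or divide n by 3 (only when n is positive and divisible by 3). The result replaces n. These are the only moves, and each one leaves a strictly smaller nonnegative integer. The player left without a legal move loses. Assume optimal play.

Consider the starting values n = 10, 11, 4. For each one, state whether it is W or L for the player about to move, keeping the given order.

10: W, 11: L, 4: L

Build the W/L table. Terminal = L. A non-terminal position is W if it has a move to some L; otherwise it is L.
n=0: no move → L
n=1: no move → L
n=2: reaches L-position 1 → W
n=3: reaches L-position 1 → W
n=4: only reaches 2(W), 3(W), all W → L
n=5: reaches L-position 4 → W
n=6: reaches L-position 4 → W
n=7: only reaches 6(W), which is W → L
n=8: reaches L-position 4 → W
n=9: only reaches 3(W), 6(W), 8(W), all W → L
n=10: reaches L-position 9 → W
n=11: only reaches 10(W), which is W → L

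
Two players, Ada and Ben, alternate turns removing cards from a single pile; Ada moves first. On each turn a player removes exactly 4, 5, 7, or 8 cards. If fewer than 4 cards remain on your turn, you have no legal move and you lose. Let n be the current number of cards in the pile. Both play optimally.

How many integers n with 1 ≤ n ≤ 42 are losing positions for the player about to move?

Positions with no move are L. A position that does have a move is losing for the player to move precisely when every available move leads to a winning position for the opponent. Fill in the labels:
n=0: no move → L
n=1: no move → L
n=2: no move → L
n=3: no move → L
n=4: →0(L), so W
n=5: →1(L), so W
n=6: →2(L), so W
n=7: →3(L), so W
n=8: →3(L), so W
n=9: →2(L), so W
n=10: →3(L), so W
n=11: →3(L), so W
n=12: →8(W), 7(W), 5(W), 4(W) — all W, so L
n=13: →9(W), 8(W), 6(W), 5(W) — all W, so L
n=14: →10(W), 9(W), 7(W), 6(W) — all W, so L
n=15: →11(W), 10(W), 8(W), 7(W) — all W, so L
n=16: →12(L), so W
n=17: →13(L), so W
n=18: →14(L), so W
n=19: →15(L), so W
n=20: →15(L), so W
n=21: →14(L), so W
n=22: →15(L), so W
n=23: →15(L), so W
n=24: →20(W), 19(W), 17(W), 16(W) — all W, so L
n=25: →21(W), 20(W), 18(W), 17(W) — all W, so L
n=26: →22(W), 21(W), 19(W), 18(W) — all W, so L
n=27: →23(W), 22(W), 20(W), 19(W) — all W, so L
n=28: →24(L), so W
n=29: →25(L), so W
n=30: →26(L), so W
n=31: →27(L), so W
n=32: →27(L), so W
n=33: →26(L), so W
n=34: →27(L), so W
n=35: →27(L), so W
n=36: →32(W), 31(W), 29(W), 28(W) — all W, so L
n=37: →33(W), 32(W), 30(W), 29(W) — all W, so L
n=38: →34(W), 33(W), 31(W), 30(W) — all W, so L
n=39: →35(W), 34(W), 32(W), 31(W) — all W, so L
n=40: →36(L), so W
n=41: →37(L), so W
n=42: →38(L), so W
L entries with 1 ≤ n ≤ 42 (n=0 is outside the asked range and is not counted): n = 1, 2, 3, 12, 13, 14, 15, 24, 25, 26, 27, 36, 37, 38, 39; that makes 15.

15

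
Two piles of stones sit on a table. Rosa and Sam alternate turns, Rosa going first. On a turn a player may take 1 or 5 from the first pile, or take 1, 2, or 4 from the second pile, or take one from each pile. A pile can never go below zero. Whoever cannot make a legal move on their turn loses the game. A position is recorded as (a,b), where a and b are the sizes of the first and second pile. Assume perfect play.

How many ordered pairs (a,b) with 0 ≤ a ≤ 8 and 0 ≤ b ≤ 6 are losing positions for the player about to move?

Label each position W (a win for the player to move) or L (a loss). A position with no legal move is L; any other position is W exactly when some move reaches an L, and L when every move reaches a W.
Every move lowers a or b (never raises either), so fill the grid row by row in increasing a, and left to right within a row: each cell's successors are then already labelled.
      b=0  b=1  b=2  b=3  b=4  b=5  b=6
a=0:    L    W    W    L    W    W    L
a=1:    W    W    L    W    W    L    W
a=2:    L    W    W    W    W    W    W
a=3:    W    W    L    W    W    L    W
a=4:    L    W    W    W    W    W    W
a=5:    W    W    L    W    W    L    W
a=6:    L    W    W    W    W    W    W
a=7:    W    W    L    W    W    L    W
a=8:    L    W    W    W    W    W    W
Cells with no legal move (terminal, hence L): (0,0).
The remaining L cells, each justified by listing all of its moves:
(0,3): moves to (0,2)(W), (0,1)(W); every one is W ⇒ L
(0,6): moves to (0,5)(W), (0,4)(W), (0,2)(W); every one is W ⇒ L
(1,2): moves to (0,2)(W), (1,1)(W), (1,0)(W), (0,1)(W); every one is W ⇒ L
(1,5): moves to (0,5)(W), (1,4)(W), (1,3)(W), (1,1)(W), (0,4)(W); every one is W ⇒ L
(2,0): the only move is to (1,0)(W), a W ⇒ L
(3,2): moves to (2,2)(W), (3,1)(W), (3,0)(W), (2,1)(W); every one is W ⇒ L
(3,5): moves to (2,5)(W), (3,4)(W), (3,3)(W), (3,1)(W), (2,4)(W); every one is W ⇒ L
(4,0): the only move is to (3,0)(W), a W ⇒ L
(5,2): moves to (4,2)(W), (0,2)(W), (5,1)(W), (5,0)(W), (4,1)(W); every one is W ⇒ L
(5,5): moves to (4,5)(W), (0,5)(W), (5,4)(W), (5,3)(W), (5,1)(W), (4,4)(W); every one is W ⇒ L
(6,0): moves to (5,0)(W), (1,0)(W); every one is W ⇒ L
(7,2): moves to (6,2)(W), (2,2)(W), (7,1)(W), (7,0)(W), (6,1)(W); every one is W ⇒ L
(7,5): moves to (6,5)(W), (2,5)(W), (7,4)(W), (7,3)(W), (7,1)(W), (6,4)(W); every one is W ⇒ L
(8,0): moves to (7,0)(W), (3,0)(W); every one is W ⇒ L
Every other cell has at least one move into one of the L cells above, so it is W.
L cells per row: a=0: 3, a=1: 2, a=2: 1, a=3: 2, a=4: 1, a=5: 2, a=6: 1, a=7: 2, a=8: 1; total 15.

15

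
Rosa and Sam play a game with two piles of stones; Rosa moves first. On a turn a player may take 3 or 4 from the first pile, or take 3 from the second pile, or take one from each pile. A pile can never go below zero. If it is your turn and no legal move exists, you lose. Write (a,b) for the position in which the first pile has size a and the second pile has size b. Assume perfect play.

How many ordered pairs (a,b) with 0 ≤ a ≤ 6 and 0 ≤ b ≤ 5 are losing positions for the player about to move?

Classify positions by backward induction: terminal positions (no move available) are L. From any other position, the mover wins iff some move reaches an L.
Every move lowers a or b (never raises either), so fill the grid row by row in increasing a, and left to right within a row: each cell's successors are then already labelled.
      b=0  b=1  b=2  b=3  b=4  b=5
a=0:    L    L    L    W    W    W
a=1:    L    W    W    W    L    L
a=2:    L    W    L    W    L    W
a=3:    W    W    W    W    L    W
a=4:    W    W    W    L    W    W
a=5:    W    L    W    L    W    W
a=6:    W    L    W    L    W    L
Cells with no legal move (terminal, hence L): (0,0), (0,1), (0,2), (1,0), (2,0).
The remaining L cells, each justified by listing all of its moves:
(1,4): L (options (1,1)(W), (0,3)(W) are all W)
(1,5): L (options (1,2)(W), (0,4)(W) are all W)
(2,2): L (sole option (1,1)(W) is W)
(2,4): L (options (2,1)(W), (1,3)(W) are all W)
(3,4): L (options (0,4)(W), (3,1)(W), (2,3)(W) are all W)
(4,3): L (options (1,3)(W), (0,3)(W), (4,0)(W), (3,2)(W) are all W)
(5,1): L (options (2,1)(W), (1,1)(W), (4,0)(W) are all W)
(5,3): L (options (2,3)(W), (1,3)(W), (5,0)(W), (4,2)(W) are all W)
(6,1): L (options (3,1)(W), (2,1)(W), (5,0)(W) are all W)
(6,3): L (options (3,3)(W), (2,3)(W), (6,0)(W), (5,2)(W) are all W)
(6,5): L (options (3,5)(W), (2,5)(W), (6,2)(W), (5,4)(W) are all W)
Every other cell has at least one move into one of the L cells above, so it is W.
L cells per row: a=0: 3, a=1: 3, a=2: 3, a=3: 1, a=4: 1, a=5: 2, a=6: 3; total 16.

16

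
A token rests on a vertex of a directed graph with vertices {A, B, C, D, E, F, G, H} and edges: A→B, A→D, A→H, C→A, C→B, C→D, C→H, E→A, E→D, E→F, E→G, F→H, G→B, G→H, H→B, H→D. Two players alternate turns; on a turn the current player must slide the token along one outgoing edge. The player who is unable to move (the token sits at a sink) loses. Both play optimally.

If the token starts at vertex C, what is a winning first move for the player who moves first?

Label each position W (a win for the player to move) or L (a loss). A position with no legal move is L; any other position is W exactly when some move reaches an L, and L when every move reaches a W.
Every edge goes from a vertex to one that appears earlier in the order D, B, H, A, G, F, E, C, so processing vertices in that order labels each vertex after all of its successors.
D: no outgoing edge → L
B: no outgoing edge → L
H: W (go to B, an L position)
A: W (go to B, an L position)
G: W (go to B, an L position)
F: L (sole option H(W) is W)
E: W (go to F, an L position)
C: W (go to B, an L position)
From C, the L positions reachable in one move are: B, D. Any move reaching one of these is winning.

Move to B.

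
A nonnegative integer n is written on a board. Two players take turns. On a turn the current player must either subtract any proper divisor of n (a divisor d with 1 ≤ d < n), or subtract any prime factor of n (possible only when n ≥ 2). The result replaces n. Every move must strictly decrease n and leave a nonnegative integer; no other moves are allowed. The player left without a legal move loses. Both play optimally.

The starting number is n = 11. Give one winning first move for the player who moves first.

Move to 0.

Compute win/loss labels from the base case upward. A position with no move is L. Any other position is W if it can reach an L in one move, else L.
n=0: no move → L
n=1: no move → L
n=2: W (go to 0, an L position)
n=3: W (go to 0, an L position)
n=4: L (options 2(W), 3(W) are all W)
n=5: W (go to 0, an L position)
n=6: W (go to 4, an L position)
n=7: W (go to 0, an L position)
n=8: W (go to 4, an L position)
n=9: L (options 6(W), 8(W) are all W)
n=10: W (go to 9, an L position)
n=11: W (go to 0, an L position)
From 11, the L positions reachable in one move are: 0.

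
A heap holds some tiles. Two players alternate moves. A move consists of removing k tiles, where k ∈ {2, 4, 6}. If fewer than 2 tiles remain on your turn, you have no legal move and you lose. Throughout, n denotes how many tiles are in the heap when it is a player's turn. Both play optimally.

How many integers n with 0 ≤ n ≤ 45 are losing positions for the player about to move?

12

Classify positions by backward induction: terminal positions (no move available) are L. From any other position, the mover wins iff some move reaches an L.
n=0: no move → L
n=1: no move → L
n=2: W (go to 0, an L position)
n=3: W (go to 1, an L position)
n=4: W (go to 0, an L position)
n=5: W (go to 1, an L position)
n=6: W (go to 0, an L position)
n=7: W (go to 1, an L position)
n=8: L (options 6(W), 4(W), 2(W) are all W)
n=9: L (options 7(W), 5(W), 3(W) are all W)
n=10: W (go to 8, an L position)
n=11: W (go to 9, an L position)
n=12: W (go to 8, an L position)
n=13: W (go to 9, an L position)
n=14: W (go to 8, an L position)
n=15: W (go to 9, an L position)
n=16: L (options 14(W), 12(W), 10(W) are all W)
n=17: L (options 15(W), 13(W), 11(W) are all W)
n=18: W (go to 16, an L position)
n=19: W (go to 17, an L position)
n=20: W (go to 16, an L position)
n=21: W (go to 17, an L position)
n=22: W (go to 16, an L position)
n=23: W (go to 17, an L position)
n=24: L (options 22(W), 20(W), 18(W) are all W)
n=25: L (options 23(W), 21(W), 19(W) are all W)
n=26: W (go to 24, an L position)
n=27: W (go to 25, an L position)
n=28: W (go to 24, an L position)
n=29: W (go to 25, an L position)
n=30: W (go to 24, an L position)
n=31: W (go to 25, an L position)
n=32: L (options 30(W), 28(W), 26(W) are all W)
n=33: L (options 31(W), 29(W), 27(W) are all W)
n=34: W (go to 32, an L position)
n=35: W (go to 33, an L position)
n=36: W (go to 32, an L position)
n=37: W (go to 33, an L position)
n=38: W (go to 32, an L position)
n=39: W (go to 33, an L position)
n=40: L (options 38(W), 36(W), 34(W) are all W)
n=41: L (options 39(W), 37(W), 35(W) are all W)
n=42: W (go to 40, an L position)
n=43: W (go to 41, an L position)
n=44: W (go to 40, an L position)
n=45: W (go to 41, an L position)
L entries with 0 ≤ n ≤ 45: n = 0, 1, 8, 9, 16, 17, 24, 25, 32, 33, 40, 41; that makes 12.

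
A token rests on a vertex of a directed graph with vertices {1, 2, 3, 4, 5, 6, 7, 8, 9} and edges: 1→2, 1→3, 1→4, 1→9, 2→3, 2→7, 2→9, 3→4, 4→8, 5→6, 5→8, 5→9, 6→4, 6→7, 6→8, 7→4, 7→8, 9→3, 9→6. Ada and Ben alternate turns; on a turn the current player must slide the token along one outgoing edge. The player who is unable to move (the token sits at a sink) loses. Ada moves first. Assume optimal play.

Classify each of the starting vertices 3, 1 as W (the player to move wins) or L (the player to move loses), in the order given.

3: L, 1: W

Label each position W (a win for the player to move) or L (a loss). A position with no legal move is L; any other position is W exactly when some move reaches an L, and L when every move reaches a W.
Every edge goes from a vertex to one that appears earlier in the order 8, 4, 7, 6, 3, 9, 2, 5, 1, so processing vertices in that order labels each vertex after all of its successors.
8: no outgoing edge → L
4: →8(L), so W
7: →8(L), so W
6: →8(L), so W
3: →4(W) only, which is W, so L
9: →3(L), so W
2: →3(L), so W
5: →8(L), so W
1: →3(L), so W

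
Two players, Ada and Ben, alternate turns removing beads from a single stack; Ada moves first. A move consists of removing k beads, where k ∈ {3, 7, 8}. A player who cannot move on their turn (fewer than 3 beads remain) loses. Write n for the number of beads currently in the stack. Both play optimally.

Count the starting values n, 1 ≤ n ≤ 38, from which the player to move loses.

Use the standard recursion: the mover loses at a terminal position; elsewhere, the mover wins exactly when some move hands the opponent an L position.
n=0: no move → L
n=1: no move → L
n=2: no move → L
n=3: reaches L-position 0 → W
n=4: reaches L-position 1 → W
n=5: reaches L-position 2 → W
n=6: only reaches 3(W), which is W → L
n=7: reaches L-position 0 → W
n=8: reaches L-position 1 → W
n=9: reaches L-position 6 → W
n=10: reaches L-position 2 → W
n=11: only reaches 8(W), 4(W), 3(W), all W → L
n=12: only reaches 9(W), 5(W), 4(W), all W → L
n=13: reaches L-position 6 → W
n=14: reaches L-position 11 → W
n=15: reaches L-position 12 → W
n=16: only reaches 13(W), 9(W), 8(W), all W → L
n=17: only reaches 14(W), 10(W), 9(W), all W → L
n=18: reaches L-position 11 → W
n=19: reaches L-position 16 → W
n=20: reaches L-position 17 → W
n=21: only reaches 18(W), 14(W), 13(W), all W → L
n=22: only reaches 19(W), 15(W), 14(W), all W → L
n=23: reaches L-position 16 → W
n=24: reaches L-position 21 → W
n=25: reaches L-position 22 → W
n=26: only reaches 23(W), 19(W), 18(W), all W → L
n=27: only reaches 24(W), 20(W), 19(W), all W → L
n=28: reaches L-position 21 → W
n=29: reaches L-position 26 → W
n=30: reaches L-position 27 → W
n=31: only reaches 28(W), 24(W), 23(W), all W → L
n=32: only reaches 29(W), 25(W), 24(W), all W → L
n=33: reaches L-position 26 → W
n=34: reaches L-position 31 → W
n=35: reaches L-position 32 → W
n=36: only reaches 33(W), 29(W), 28(W), all W → L
n=37: only reaches 34(W), 30(W), 29(W), all W → L
n=38: reaches L-position 31 → W
L entries with 1 ≤ n ≤ 38 (n=0 is outside the asked range and is not counted): n = 1, 2, 6, 11, 12, 16, 17, 21, 22, 26, 27, 31, 32, 36, 37; that makes 15.

15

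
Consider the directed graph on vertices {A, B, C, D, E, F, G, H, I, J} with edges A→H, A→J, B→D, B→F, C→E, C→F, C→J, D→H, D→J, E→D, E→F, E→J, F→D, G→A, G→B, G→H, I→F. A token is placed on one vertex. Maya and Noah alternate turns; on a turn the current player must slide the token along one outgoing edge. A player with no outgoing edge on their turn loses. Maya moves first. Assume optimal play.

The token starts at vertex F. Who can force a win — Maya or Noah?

Noah wins.

Positions with no move are L. A position that does have a move is losing for the player to move precisely when every available move leads to a winning position for the opponent. Fill in the labels:
Every edge goes from a vertex to one that appears earlier in the order J, H, D, F, E, B, A, G, I, C, so processing vertices in that order labels each vertex after all of its successors.
J: no outgoing edge → L
H: no outgoing edge → L
D: reaches L-position H → W
F: only reaches D(W), which is W → L
E: reaches L-position F → W
B: reaches L-position F → W
A: reaches L-position H → W
G: reaches L-position H → W
I: reaches L-position F → W
C: reaches L-position F → W
The starting position F is L: whatever Maya does, the opponent receives a W position.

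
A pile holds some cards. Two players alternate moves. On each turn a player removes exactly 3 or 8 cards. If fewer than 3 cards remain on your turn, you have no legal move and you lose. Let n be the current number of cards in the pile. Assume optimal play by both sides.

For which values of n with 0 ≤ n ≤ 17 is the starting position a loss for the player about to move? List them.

Build the W/L table. Terminal = L. A non-terminal position is W if it has a move to some L; otherwise it is L.
n=0: no move → L
n=1: no move → L
n=2: no move → L
n=3: can move to 0, which is L ⇒ W
n=4: can move to 1, which is L ⇒ W
n=5: can move to 2, which is L ⇒ W
n=6: the only move is to 3(W), a W ⇒ L
n=7: the only move is to 4(W), a W ⇒ L
n=8: can move to 0, which is L ⇒ W
n=9: can move to 6, which is L ⇒ W
n=10: can move to 7, which is L ⇒ W
n=11: moves to 8(W), 3(W); every one is W ⇒ L
n=12: moves to 9(W), 4(W); every one is W ⇒ L
n=13: moves to 10(W), 5(W); every one is W ⇒ L
n=14: can move to 11, which is L ⇒ W
n=15: can move to 12, which is L ⇒ W
n=16: can move to 13, which is L ⇒ W
n=17: moves to 14(W), 9(W); every one is W ⇒ L
The losing starting values of n are exactly the entries labelled L in this table (9 of them).

0, 1, 2, 6, 7, 11, 12, 13, 17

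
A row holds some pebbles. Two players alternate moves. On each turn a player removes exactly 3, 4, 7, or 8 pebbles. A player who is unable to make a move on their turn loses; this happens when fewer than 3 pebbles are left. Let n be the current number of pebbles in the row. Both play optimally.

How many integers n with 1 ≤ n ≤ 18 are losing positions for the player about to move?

5

Label each position W (a win for the player to move) or L (a loss). A position with no legal move is L; any other position is W exactly when some move reaches an L, and L when every move reaches a W.
n=0: no move → L
n=1: no move → L
n=2: no move → L
n=3: can move to 0, which is L ⇒ W
n=4: can move to 1, which is L ⇒ W
n=5: can move to 2, which is L ⇒ W
n=6: can move to 2, which is L ⇒ W
n=7: can move to 0, which is L ⇒ W
n=8: can move to 1, which is L ⇒ W
n=9: can move to 2, which is L ⇒ W
n=10: can move to 2, which is L ⇒ W
n=11: moves to 8(W), 7(W), 4(W), 3(W); every one is W ⇒ L
n=12: moves to 9(W), 8(W), 5(W), 4(W); every one is W ⇒ L
n=13: moves to 10(W), 9(W), 6(W), 5(W); every one is W ⇒ L
n=14: can move to 11, which is L ⇒ W
n=15: can move to 12, which is L ⇒ W
n=16: can move to 13, which is L ⇒ W
n=17: can move to 13, which is L ⇒ W
n=18: can move to 11, which is L ⇒ W
L entries with 1 ≤ n ≤ 18 (n=0 is outside the asked range and is not counted): n = 1, 2, 11, 12, 13; that makes 5.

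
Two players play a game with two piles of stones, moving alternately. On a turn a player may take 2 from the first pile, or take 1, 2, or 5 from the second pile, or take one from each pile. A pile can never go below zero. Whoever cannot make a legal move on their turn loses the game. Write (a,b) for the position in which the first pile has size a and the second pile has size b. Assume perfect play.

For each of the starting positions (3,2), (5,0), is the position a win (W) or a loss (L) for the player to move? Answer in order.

(3,2): W, (5,0): L

Label each position W (a win for the player to move) or L (a loss). A position with no legal move is L; any other position is W exactly when some move reaches an L, and L when every move reaches a W.
No move ever increases a pile, so every position that can arise here has a ≤ 5 and b ≤ 2; it is enough to label the cells with 0 ≤ a ≤ 5 and 0 ≤ b ≤ 2.
Every move lowers a or b (never raises either), so fill the grid row by row in increasing a, and left to right within a row: each cell's successors are then already labelled.
      b=0  b=1  b=2
a=0:    L    W    W
a=1:    L    W    W
a=2:    W    W    L
a=3:    W    L    W
a=4:    L    W    W
a=5:    L    W    W
Cells with no legal move (terminal, hence L): (0,0), (1,0).
The remaining L cells, each justified by listing all of its moves:
(2,2): →(0,2)(W), (2,1)(W), (2,0)(W), (1,1)(W) — all W, so L
(3,1): →(1,1)(W), (3,0)(W), (2,0)(W) — all W, so L
(4,0): →(2,0)(W) only, which is W, so L
(5,0): →(3,0)(W) only, which is W, so L
Every other cell has at least one move into one of the L cells above, so it is W.
(3,2): the move to (3,1) reaches an L cell, so W
(5,0): one of the L cells justified above, so L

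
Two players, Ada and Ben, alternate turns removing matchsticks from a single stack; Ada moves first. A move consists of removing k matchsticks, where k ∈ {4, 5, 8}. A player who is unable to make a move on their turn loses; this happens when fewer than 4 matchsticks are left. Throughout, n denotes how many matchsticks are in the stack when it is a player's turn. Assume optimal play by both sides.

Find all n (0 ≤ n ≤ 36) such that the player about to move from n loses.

0, 1, 2, 3, 12, 13, 14, 15, 24, 25, 26, 27, 36

Work bottom-up. With no move the player to move loses. Otherwise the position is W if at least one move leads to an L position for the opponent, and L if every move leads to a W.
n=0: no move → L
n=1: no move → L
n=2: no move → L
n=3: no move → L
n=4: W (go to 0, an L position)
n=5: W (go to 1, an L position)
n=6: W (go to 2, an L position)
n=7: W (go to 3, an L position)
n=8: W (go to 3, an L position)
n=9: W (go to 1, an L position)
n=10: W (go to 2, an L position)
n=11: W (go to 3, an L position)
n=12: L (options 8(W), 7(W), 4(W) are all W)
n=13: L (options 9(W), 8(W), 5(W) are all W)
n=14: L (options 10(W), 9(W), 6(W) are all W)
n=15: L (options 11(W), 10(W), 7(W) are all W)
n=16: W (go to 12, an L position)
n=17: W (go to 13, an L position)
n=18: W (go to 14, an L position)
n=19: W (go to 15, an L position)
n=20: W (go to 15, an L position)
n=21: W (go to 13, an L position)
n=22: W (go to 14, an L position)
n=23: W (go to 15, an L position)
n=24: L (options 20(W), 19(W), 16(W) are all W)
n=25: L (options 21(W), 20(W), 17(W) are all W)
n=26: L (options 22(W), 21(W), 18(W) are all W)
n=27: L (options 23(W), 22(W), 19(W) are all W)
n=28: W (go to 24, an L position)
n=29: W (go to 25, an L position)
n=30: W (go to 26, an L position)
n=31: W (go to 27, an L position)
n=32: W (go to 27, an L position)
n=33: W (go to 25, an L position)
n=34: W (go to 26, an L position)
n=35: W (go to 27, an L position)
n=36: L (options 32(W), 31(W), 28(W) are all W)
The losing starting values of n are exactly the entries labelled L in this table (13 of them).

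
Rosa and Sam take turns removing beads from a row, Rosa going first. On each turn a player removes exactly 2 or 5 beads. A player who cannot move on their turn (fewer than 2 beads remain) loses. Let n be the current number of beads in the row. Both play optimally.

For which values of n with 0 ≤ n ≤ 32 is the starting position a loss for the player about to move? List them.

0, 1, 4, 7, 8, 11, 14, 15, 18, 21, 22, 25, 28, 29, 32

Work bottom-up. With no move the player to move loses. Otherwise the position is W if at least one move leads to an L position for the opponent, and L if every move leads to a W.
n=0: no move → L
n=1: no move → L
n=2: →0(L), so W
n=3: →1(L), so W
n=4: →2(W) only, which is W, so L
n=5: →0(L), so W
n=6: →4(L), so W
n=7: →5(W), 2(W) — all W, so L
n=8: →6(W), 3(W) — all W, so L
n=9: →7(L), so W
n=10: →8(L), so W
n=11: →9(W), 6(W) — all W, so L
n=12: →7(L), so W
n=13: →11(L), so W
n=14: →12(W), 9(W) — all W, so L
n=15: →13(W), 10(W) — all W, so L
n=16: →14(L), so W
n=17: →15(L), so W
n=18: →16(W), 13(W) — all W, so L
n=19: →14(L), so W
n=20: →18(L), so W
n=21: →19(W), 16(W) — all W, so L
n=22: →20(W), 17(W) — all W, so L
n=23: →21(L), so W
n=24: →22(L), so W
n=25: →23(W), 20(W) — all W, so L
n=26: →21(L), so W
n=27: →25(L), so W
n=28: →26(W), 23(W) — all W, so L
n=29: →27(W), 24(W) — all W, so L
n=30: →28(L), so W
n=31: →29(L), so W
n=32: →30(W), 27(W) — all W, so L
The losing starting values of n are exactly the entries labelled L in this table (15 of them).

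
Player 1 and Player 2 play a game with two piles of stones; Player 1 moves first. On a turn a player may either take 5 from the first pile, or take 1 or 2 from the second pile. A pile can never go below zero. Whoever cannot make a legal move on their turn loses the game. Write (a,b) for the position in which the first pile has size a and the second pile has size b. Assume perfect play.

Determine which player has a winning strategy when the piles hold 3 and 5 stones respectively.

Player 1 wins.

Label each position W (a win for the player to move) or L (a loss). A position with no legal move is L; any other position is W exactly when some move reaches an L, and L when every move reaches a W.
No move ever increases a pile, so every position that can arise here has a ≤ 3 and b ≤ 5; it is enough to label the cells with 0 ≤ a ≤ 3 and 0 ≤ b ≤ 5.
Every move lowers a or b (never raises either), so fill the grid row by row in increasing a, and left to right within a row: each cell's successors are then already labelled.
      b=0  b=1  b=2  b=3  b=4  b=5
a=0:    L    W    W    L    W    W
a=1:    L    W    W    L    W    W
a=2:    L    W    W    L    W    W
a=3:    L    W    W    L    W    W
Cells with no legal move (terminal, hence L): (0,0), (1,0), (2,0), (3,0).
The remaining L cells, each justified by listing all of its moves:
(0,3): moves to (0,2)(W), (0,1)(W); every one is W ⇒ L
(1,3): moves to (1,2)(W), (1,1)(W); every one is W ⇒ L
(2,3): moves to (2,2)(W), (2,1)(W); every one is W ⇒ L
(3,3): moves to (3,2)(W), (3,1)(W); every one is W ⇒ L
Every other cell has at least one move into one of the L cells above, so it is W.
From (3,5) Player 1 can move to (3,3), reaching an L position.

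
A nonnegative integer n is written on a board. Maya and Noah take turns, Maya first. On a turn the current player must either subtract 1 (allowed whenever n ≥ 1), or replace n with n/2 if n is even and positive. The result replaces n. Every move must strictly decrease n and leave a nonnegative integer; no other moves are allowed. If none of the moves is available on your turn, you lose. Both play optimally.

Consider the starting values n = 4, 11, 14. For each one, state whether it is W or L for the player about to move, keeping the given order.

4: W, 11: L, 14: W

Classify positions by backward induction: terminal positions (no move available) are L. From any other position, the mover wins iff some move reaches an L.
n=0: no move → L
n=1: W (go to 0, an L position)
n=2: L (sole option 1(W) is W)
n=3: W (go to 2, an L position)
n=4: W (go to 2, an L position)
n=5: L (sole option 4(W) is W)
n=6: W (go to 5, an L position)
n=7: L (sole option 6(W) is W)
n=8: W (go to 7, an L position)
n=9: L (sole option 8(W) is W)
n=10: W (go to 5, an L position)
n=11: L (sole option 10(W) is W)
n=12: W (go to 11, an L position)
n=13: L (sole option 12(W) is W)
n=14: W (go to 7, an L position)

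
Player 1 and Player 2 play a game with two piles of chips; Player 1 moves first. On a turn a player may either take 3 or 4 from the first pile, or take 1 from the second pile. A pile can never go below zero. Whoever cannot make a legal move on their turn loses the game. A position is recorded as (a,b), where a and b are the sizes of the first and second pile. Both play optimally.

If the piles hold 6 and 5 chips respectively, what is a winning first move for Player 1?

Label each position W (a win for the player to move) or L (a loss). A position with no legal move is L; any other position is W exactly when some move reaches an L, and L when every move reaches a W.
No move ever increases a pile, so every position that can arise here has a ≤ 6 and b ≤ 5; it is enough to label the cells with 0 ≤ a ≤ 6 and 0 ≤ b ≤ 5.
Every move lowers a or b (never raises either), so fill the grid row by row in increasing a, and left to right within a row: each cell's successors are then already labelled.
      b=0  b=1  b=2  b=3  b=4  b=5
a=0:    L    W    L    W    L    W
a=1:    L    W    L    W    L    W
a=2:    L    W    L    W    L    W
a=3:    W    L    W    L    W    L
a=4:    W    L    W    L    W    L
a=5:    W    L    W    L    W    L
a=6:    W    W    W    W    W    W
Cells with no legal move (terminal, hence L): (0,0), (1,0), (2,0).
The remaining L cells, each justified by listing all of its moves:
(0,2): →(0,1)(W) only, which is W, so L
(0,4): →(0,3)(W) only, which is W, so L
(1,2): →(1,1)(W) only, which is W, so L
(1,4): →(1,3)(W) only, which is W, so L
(2,2): →(2,1)(W) only, which is W, so L
(2,4): →(2,3)(W) only, which is W, so L
(3,1): →(0,1)(W), (3,0)(W) — all W, so L
(3,3): →(0,3)(W), (3,2)(W) — all W, so L
(3,5): →(0,5)(W), (3,4)(W) — all W, so L
(4,1): →(1,1)(W), (0,1)(W), (4,0)(W) — all W, so L
(4,3): →(1,3)(W), (0,3)(W), (4,2)(W) — all W, so L
(4,5): →(1,5)(W), (0,5)(W), (4,4)(W) — all W, so L
(5,1): →(2,1)(W), (1,1)(W), (5,0)(W) — all W, so L
(5,3): →(2,3)(W), (1,3)(W), (5,2)(W) — all W, so L
(5,5): →(2,5)(W), (1,5)(W), (5,4)(W) — all W, so L
Every other cell has at least one move into one of the L cells above, so it is W.
From (6,5), the L positions reachable in one move are: (3,5).

Move to (3,5).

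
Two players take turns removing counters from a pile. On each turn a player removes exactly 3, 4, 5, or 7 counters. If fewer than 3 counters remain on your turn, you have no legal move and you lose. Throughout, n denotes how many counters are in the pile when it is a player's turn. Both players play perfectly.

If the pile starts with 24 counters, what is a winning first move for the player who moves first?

Remove 3, leaving 21.

Compute win/loss labels from the base case upward. A position with no move is L. Any other position is W if it can reach an L in one move, else L.
n=0: no move → L
n=1: no move → L
n=2: no move → L
n=3: reaches L-position 0 → W
n=4: reaches L-position 1 → W
n=5: reaches L-position 2 → W
n=6: reaches L-position 2 → W
n=7: reaches L-position 2 → W
n=8: reaches L-position 1 → W
n=9: reaches L-position 2 → W
n=10: only reaches 7(W), 6(W), 5(W), 3(W), all W → L
n=11: only reaches 8(W), 7(W), 6(W), 4(W), all W → L
n=12: only reaches 9(W), 8(W), 7(W), 5(W), all W → L
n=13: reaches L-position 10 → W
n=14: reaches L-position 11 → W
n=15: reaches L-position 12 → W
n=16: reaches L-position 12 → W
n=17: reaches L-position 12 → W
n=18: reaches L-position 11 → W
n=19: reaches L-position 12 → W
n=20: only reaches 17(W), 16(W), 15(W), 13(W), all W → L
n=21: only reaches 18(W), 17(W), 16(W), 14(W), all W → L
n=22: only reaches 19(W), 18(W), 17(W), 15(W), all W → L
n=23: reaches L-position 20 → W
n=24: reaches L-position 21 → W
From 24, the L positions reachable in one move are: 21, 20. Any move reaching one of these is winning.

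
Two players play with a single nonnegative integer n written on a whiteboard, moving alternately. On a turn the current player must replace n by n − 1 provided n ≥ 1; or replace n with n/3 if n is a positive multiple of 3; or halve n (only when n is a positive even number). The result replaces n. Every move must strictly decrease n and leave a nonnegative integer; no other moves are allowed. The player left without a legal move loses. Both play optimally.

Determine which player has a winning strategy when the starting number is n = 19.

The second player wins.

Build the W/L table. Terminal = L. A non-terminal position is W if it has a move to some L; otherwise it is L.
n=0: no move → L
n=1: reaches L-position 0 → W
n=2: only reaches 1(W), which is W → L
n=3: reaches L-position 2 → W
n=4: reaches L-position 2 → W
n=5: only reaches 4(W), which is W → L
n=6: reaches L-position 2 → W
n=7: only reaches 6(W), which is W → L
n=8: reaches L-position 7 → W
n=9: only reaches 3(W), 8(W), all W → L
n=10: reaches L-position 5 → W
n=11: only reaches 10(W), which is W → L
n=12: reaches L-position 11 → W
n=13: only reaches 12(W), which is W → L
n=14: reaches L-position 7 → W
n=15: reaches L-position 5 → W
n=16: only reaches 8(W), 15(W), all W → L
n=17: reaches L-position 16 → W
n=18: reaches L-position 9 → W
n=19: only reaches 18(W), which is W → L
Every move from 19 reaches a W position, so the mover loses.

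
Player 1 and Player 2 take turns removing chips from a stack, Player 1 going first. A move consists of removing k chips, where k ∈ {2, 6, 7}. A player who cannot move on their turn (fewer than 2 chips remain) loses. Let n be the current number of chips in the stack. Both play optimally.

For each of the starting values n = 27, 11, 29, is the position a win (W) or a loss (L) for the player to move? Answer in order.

Classify positions by backward induction: terminal positions (no move available) are L. From any other position, the mover wins iff some move reaches an L.
n=0: no move → L
n=1: no move → L
n=2: reaches L-position 0 → W
n=3: reaches L-position 1 → W
n=4: only reaches 2(W), which is W → L
n=5: only reaches 3(W), which is W → L
n=6: reaches L-position 4 → W
n=7: reaches L-position 5 → W
n=8: reaches L-position 1 → W
n=9: only reaches 7(W), 3(W), 2(W), all W → L
n=10: reaches L-position 4 → W
n=11: reaches L-position 9 → W
n=12: reaches L-position 5 → W
n=13: only reaches 11(W), 7(W), 6(W), all W → L
n=14: only reaches 12(W), 8(W), 7(W), all W → L
n=15: reaches L-position 13 → W
n=16: reaches L-position 14 → W
n=17: only reaches 15(W), 11(W), 10(W), all W → L
n=18: only reaches 16(W), 12(W), 11(W), all W → L
n=19: reaches L-position 17 → W
n=20: reaches L-position 18 → W
n=21: reaches L-position 14 → W
n=22: only reaches 20(W), 16(W), 15(W), all W → L
n=23: reaches L-position 17 → W
n=24: reaches L-position 22 → W
n=25: reaches L-position 18 → W
n=26: only reaches 24(W), 20(W), 19(W), all W → L
n=27: only reaches 25(W), 21(W), 20(W), all W → L
n=28: reaches L-position 26 → W
n=29: reaches L-position 27 → W

27: L, 11: W, 29: W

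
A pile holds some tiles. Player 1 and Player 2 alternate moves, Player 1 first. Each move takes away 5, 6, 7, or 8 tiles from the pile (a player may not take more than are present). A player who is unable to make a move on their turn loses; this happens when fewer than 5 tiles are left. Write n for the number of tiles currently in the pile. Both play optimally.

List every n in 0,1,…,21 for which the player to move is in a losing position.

0, 1, 2, 3, 4, 13, 14, 15, 16, 17

Compute win/loss labels from the base case upward. A position with no move is L. Any other position is W if it can reach an L in one move, else L.
n=0: no move → L
n=1: no move → L
n=2: no move → L
n=3: no move → L
n=4: no move → L
n=5: W (go to 0, an L position)
n=6: W (go to 1, an L position)
n=7: W (go to 2, an L position)
n=8: W (go to 3, an L position)
n=9: W (go to 4, an L position)
n=10: W (go to 4, an L position)
n=11: W (go to 4, an L position)
n=12: W (go to 4, an L position)
n=13: L (options 8(W), 7(W), 6(W), 5(W) are all W)
n=14: L (options 9(W), 8(W), 7(W), 6(W) are all W)
n=15: L (options 10(W), 9(W), 8(W), 7(W) are all W)
n=16: L (options 11(W), 10(W), 9(W), 8(W) are all W)
n=17: L (options 12(W), 11(W), 10(W), 9(W) are all W)
n=18: W (go to 13, an L position)
n=19: W (go to 14, an L position)
n=20: W (go to 15, an L position)
n=21: W (go to 16, an L position)
The losing starting values of n are exactly the entries labelled L in this table (10 of them).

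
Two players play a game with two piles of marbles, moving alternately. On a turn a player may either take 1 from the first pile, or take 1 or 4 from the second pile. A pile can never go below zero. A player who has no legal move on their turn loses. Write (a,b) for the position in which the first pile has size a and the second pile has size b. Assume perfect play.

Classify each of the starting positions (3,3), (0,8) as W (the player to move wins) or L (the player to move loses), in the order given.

Label each position W (a win for the player to move) or L (a loss). A position with no legal move is L; any other position is W exactly when some move reaches an L, and L when every move reaches a W.
No move ever increases a pile, so every position that can arise here has a ≤ 3 and b ≤ 8; it is enough to label the cells with 0 ≤ a ≤ 3 and 0 ≤ b ≤ 8.
Every move lowers a or b (never raises either), so fill the grid row by row in increasing a, and left to right within a row: each cell's successors are then already labelled.
      b=0  b=1  b=2  b=3  b=4  b=5  b=6  b=7  b=8
a=0:    L    W    L    W    W    L    W    L    W
a=1:    W    L    W    L    W    W    L    W    L
a=2:    L    W    L    W    W    L    W    L    W
a=3:    W    L    W    L    W    W    L    W    L
Cells with no legal move (terminal, hence L): (0,0).
The remaining L cells, each justified by listing all of its moves:
(0,2): L (sole option (0,1)(W) is W)
(0,5): L (options (0,4)(W), (0,1)(W) are all W)
(0,7): L (options (0,6)(W), (0,3)(W) are all W)
(1,1): L (options (0,1)(W), (1,0)(W) are all W)
(1,3): L (options (0,3)(W), (1,2)(W) are all W)
(1,6): L (options (0,6)(W), (1,5)(W), (1,2)(W) are all W)
(1,8): L (options (0,8)(W), (1,7)(W), (1,4)(W) are all W)
(2,0): L (sole option (1,0)(W) is W)
(2,2): L (options (1,2)(W), (2,1)(W) are all W)
(2,5): L (options (1,5)(W), (2,4)(W), (2,1)(W) are all W)
(2,7): L (options (1,7)(W), (2,6)(W), (2,3)(W) are all W)
(3,1): L (options (2,1)(W), (3,0)(W) are all W)
(3,3): L (options (2,3)(W), (3,2)(W) are all W)
(3,6): L (options (2,6)(W), (3,5)(W), (3,2)(W) are all W)
(3,8): L (options (2,8)(W), (3,7)(W), (3,4)(W) are all W)
Every other cell has at least one move into one of the L cells above, so it is W.
(3,3): one of the L cells justified above, so L
(0,8): the move to (0,7) reaches an L cell, so W

(3,3): L, (0,8): W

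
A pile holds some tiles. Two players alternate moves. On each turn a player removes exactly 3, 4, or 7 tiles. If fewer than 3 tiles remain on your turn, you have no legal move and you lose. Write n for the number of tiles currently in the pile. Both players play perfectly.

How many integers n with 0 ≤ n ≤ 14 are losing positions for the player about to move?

6

Compute win/loss labels from the base case upward. A position with no move is L. Any other position is W if it can reach an L in one move, else L.
n=0: no move → L
n=1: no move → L
n=2: no move → L
n=3: can move to 0, which is L ⇒ W
n=4: can move to 1, which is L ⇒ W
n=5: can move to 2, which is L ⇒ W
n=6: can move to 2, which is L ⇒ W
n=7: can move to 0, which is L ⇒ W
n=8: can move to 1, which is L ⇒ W
n=9: can move to 2, which is L ⇒ W
n=10: moves to 7(W), 6(W), 3(W); every one is W ⇒ L
n=11: moves to 8(W), 7(W), 4(W); every one is W ⇒ L
n=12: moves to 9(W), 8(W), 5(W); every one is W ⇒ L
n=13: can move to 10, which is L ⇒ W
n=14: can move to 11, which is L ⇒ W
L entries with 0 ≤ n ≤ 14: n = 0, 1, 2, 10, 11, 12; that makes 6.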